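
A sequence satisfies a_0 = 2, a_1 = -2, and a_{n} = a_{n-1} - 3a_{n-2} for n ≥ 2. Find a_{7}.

-122

The ordinary generating function has denominator 1 - x + 3x^2.
Iterating the recurrence: a_0,…,a_{7} = 2, -2, -8, -2, 22, 28, -38, -122.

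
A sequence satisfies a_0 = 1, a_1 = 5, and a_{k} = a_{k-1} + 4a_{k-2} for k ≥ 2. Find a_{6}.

441

The ordinary generating function has denominator 1 - t - 4t^2.
Iterating the recurrence: a_0,…,a_{6} = 1, 5, 9, 29, 65, 181, 441.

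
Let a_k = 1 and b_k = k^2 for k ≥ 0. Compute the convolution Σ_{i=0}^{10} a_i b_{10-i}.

Write out a_i and b_{10-i} for i = 0,…,10 and sum the products.
Σ = 1·100 + 1·81 + 1·64 + 1·49 + 1·36 + 1·25 + 1·16 + 1·9 + 1·4 + 1·1 + 1·0 = 385.

385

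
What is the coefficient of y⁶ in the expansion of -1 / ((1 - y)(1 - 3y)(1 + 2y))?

Partial fractions give a closed form: a_n = (1/6)·1^n + (-9/10)·3^n + (-4/15)·(-2)^n.
At n = 6: a_6 = -673.

-673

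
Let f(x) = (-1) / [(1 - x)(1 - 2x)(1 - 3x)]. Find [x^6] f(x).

Partial fractions give a closed form: a_n = (-1/2)·1^n + (4)·2^n + (-9/2)·3^n.
At n = 6: a_6 = -3025.

-3025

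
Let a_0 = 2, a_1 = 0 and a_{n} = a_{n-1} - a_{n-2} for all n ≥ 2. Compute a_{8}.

-2

The ordinary generating function has denominator 1 - q + q^2.
Iterating the recurrence: a_0,…,a_{8} = 2, 0, -2, -2, 0, 2, 2, 0, -2.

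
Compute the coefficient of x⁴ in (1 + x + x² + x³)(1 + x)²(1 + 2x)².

(1 + x + x² + x³) has coefficients 1,1,1,1 for degrees 0…3.
(1 + x)² has coefficients 1,2,1,0,0 for degrees 0…4.
Finally multiplying by (1 + 2x)², the product of all factors after the first has coefficients 1,6,13,12,4 for degrees 0…4.
[x⁴] = 1·4 + 1·12 + 1·13 + 1·6 = 35.

35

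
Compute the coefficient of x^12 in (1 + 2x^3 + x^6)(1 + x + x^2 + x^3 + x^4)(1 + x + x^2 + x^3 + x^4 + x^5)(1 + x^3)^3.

(1 + 2x^3 + x^6) has coefficients 1,0,0,2,0,0,1 for degrees 0…6.
(1 + x + x^2 + x^3 + x^4) has coefficients 1,1,1,1,1,0,0,0,0,0,0,0,0 for degrees 0…12.
Multiplying by (1 + x + x^2 + x^3 + x^4 + x^5) gives running coefficients 1,2,3,4,5,5,4,3,2,1,0,0,0 for degrees 0…12.
Finally multiplying by (1 + x^3)^3, the product of all factors after the first has coefficients 1,2,3,7,11,14,19,24,26,26,26,24,19 for degrees 0…12.
[x^12] = 1·19 + 2·26 + 1·19 = 90.

90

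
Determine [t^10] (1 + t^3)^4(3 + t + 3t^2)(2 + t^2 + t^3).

32

(1 + t^3)^4 has coefficients 1,0,0,4,0,0,6,0,0,4,0 for degrees 0…10.
(3 + t + 3t^2) has coefficients 3,1,3,0,0,0,0,0,0,0,0 for degrees 0…10.
Finally multiplying by (2 + t^2 + t^3), the product of all factors after the first has coefficients 6,2,9,4,4,3,0,0,0,0,0 for degrees 0…10.
[t^10] = 1·0 + 4·0 + 6·4 + 4·2 = 32.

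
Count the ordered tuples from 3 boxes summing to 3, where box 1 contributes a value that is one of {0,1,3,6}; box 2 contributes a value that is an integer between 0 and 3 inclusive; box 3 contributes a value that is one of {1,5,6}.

The generating function for the choices is (1 + z + z³ + z⁶)·(1 + z + z² + z³)·(z + z⁵ + z⁶); the count is [z³].
(1 + z + z³ + z⁶) has coefficients 1,1,0,1 for degrees 0…3.
(1 + z + z² + z³) has coefficients 1,1,1,1 for degrees 0…3.
Finally multiplying by (z + z⁵ + z⁶), the product of all factors after the first has coefficients 0,1,1,1 for degrees 0…3.
[z³] = 1·1 + 1·1 + 1·0 = 2.

2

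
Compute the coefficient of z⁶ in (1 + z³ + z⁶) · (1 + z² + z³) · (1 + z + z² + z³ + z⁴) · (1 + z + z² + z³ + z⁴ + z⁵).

(1 + z³ + z⁶) has coefficients 1,0,0,1,0,0,1 for degrees 0…6.
(1 + z² + z³) has coefficients 1,0,1,1,0,0,0 for degrees 0…6.
Multiplying by (1 + z + z² + z³ + z⁴) gives running coefficients 1,1,2,3,3,2,2 for degrees 0…6.
Finally multiplying by (1 + z + z² + z³ + z⁴ + z⁵), the product of all factors after the first has coefficients 1,2,4,7,10,12,13 for degrees 0…6.
[z⁶] = 1·13 + 1·7 + 1·1 = 21.

21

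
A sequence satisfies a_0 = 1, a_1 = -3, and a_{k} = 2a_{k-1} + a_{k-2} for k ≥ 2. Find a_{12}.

-35839

The ordinary generating function has denominator 1 - 2q - q^2.
Iterating the recurrence: a_0,…,a_{12} = 1, -3, -5, -13, -31, -75, -181, -437, -1055, -2547, -6149, -14845, -35839.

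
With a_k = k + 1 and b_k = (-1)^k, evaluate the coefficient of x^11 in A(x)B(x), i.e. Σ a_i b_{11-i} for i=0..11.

This is [x^11] in the product of the two ordinary generating functions.
Σ = 1·(-1) + 2·1 + 3·(-1) + 4·1 + 5·(-1) + 6·1 + 7·(-1) + 8·1 + 9·(-1) + 10·1 + 11·(-1) + 12·1 = 6.

6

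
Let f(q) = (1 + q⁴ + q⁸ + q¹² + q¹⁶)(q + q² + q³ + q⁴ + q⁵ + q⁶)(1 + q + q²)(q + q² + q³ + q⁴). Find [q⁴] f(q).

(1 + q⁴ + q⁸ + q¹² + q¹⁶) has coefficients 1,0,0,0,1 for degrees 0…4.
(q + q² + q³ + q⁴ + q⁵ + q⁶) has coefficients 0,1,1,1,1 for degrees 0…4.
Multiplying by (1 + q + q²) gives running coefficients 0,1,2,3,3 for degrees 0…4.
Finally multiplying by (q + q² + q³ + q⁴), the product of all factors after the first has coefficients 0,0,1,3,6 for degrees 0…4.
[q⁴] = 1·6 + 1·0 = 6.

6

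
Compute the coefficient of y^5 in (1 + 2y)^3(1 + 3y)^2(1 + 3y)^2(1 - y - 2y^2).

-427

(1 + 2y)^3 has coefficients 1,6,12,8 for degrees 0…3.
(1 + 3y)^2 has coefficients 1,6,9,0,0,0 for degrees 0…5.
Multiplying by (1 + 3y)^2 gives running coefficients 1,12,54,108,81,0 for degrees 0…5.
Finally multiplying by (1 - y - 2y^2), the product of all factors after the first has coefficients 1,11,40,30,-135,-297 for degrees 0…5.
[y^5] = 1·(-297) + 6·(-135) + 12·30 + 8·40 = -427.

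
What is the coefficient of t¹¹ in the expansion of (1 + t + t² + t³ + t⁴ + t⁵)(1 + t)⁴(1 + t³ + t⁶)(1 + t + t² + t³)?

111

(1 + t + t² + t³ + t⁴ + t⁵) has coefficients 1,1,1,1,1,1 for degrees 0…5.
(1 + t)⁴ has coefficients 1,4,6,4,1,0,0,0,0,0,0,0 for degrees 0…11.
Multiplying by (1 + t³ + t⁶) gives running coefficients 1,4,6,5,5,6,5,5,6,4,1,0 for degrees 0…11.
Finally multiplying by (1 + t + t² + t³), the product of all factors after the first has coefficients 1,5,11,16,20,22,21,21,22,20,16,11 for degrees 0…11.
[t¹¹] = 1·11 + 1·16 + 1·20 + 1·22 + 1·21 + 1·21 = 111.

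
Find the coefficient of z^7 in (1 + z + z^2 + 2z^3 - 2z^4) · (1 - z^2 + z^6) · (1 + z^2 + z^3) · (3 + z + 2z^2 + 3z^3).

(1 + z + z^2 + 2z^3 - 2z^4) has coefficients 1,1,1,2,-2 for degrees 0…4.
(1 - z^2 + z^6) has coefficients 1,0,-1,0,0,0,1,0 for degrees 0…7.
Multiplying by (1 + z^2 + z^3) gives running coefficients 1,0,0,1,-1,-1,1,0 for degrees 0…7.
Finally multiplying by (3 + z + 2z^2 + 3z^3), the product of all factors after the first has coefficients 3,1,2,6,-2,-2,3,-4 for degrees 0…7.
[z^7] = 1·(-4) + 1·3 + 1·(-2) + 2·(-2) − 2·6 = -19.

-19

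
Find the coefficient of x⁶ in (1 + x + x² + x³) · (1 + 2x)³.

(1 + x + x² + x³) has coefficients 1,1,1,1 for degrees 0…3.
(1 + 2x)³ has coefficients 1,6,12,8,0,0,0 for degrees 0…6.
[x⁶] = 1·0 + 1·0 + 1·0 + 1·8 = 8.

8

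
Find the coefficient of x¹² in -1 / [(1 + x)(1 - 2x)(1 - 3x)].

-1190281

Partial fractions give a closed form: a_n = (-1/12)·(-1)^n + (4/3)·2^n + (-9/4)·3^n.
At n = 12: a_12 = -1190281.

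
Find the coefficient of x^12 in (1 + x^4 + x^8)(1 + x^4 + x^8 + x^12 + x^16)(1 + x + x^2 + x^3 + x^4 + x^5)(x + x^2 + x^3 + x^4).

(1 + x^4 + x^8) has coefficients 1,0,0,0,1,0,0,0,1 for degrees 0…8.
(1 + x^4 + x^8 + x^12 + x^16) has coefficients 1,0,0,0,1,0,0,0,1,0,0,0,1 for degrees 0…12.
Multiplying by (1 + x + x^2 + x^3 + x^4 + x^5) gives running coefficients 1,1,1,1,2,2,1,1,2,2,1,1,2 for degrees 0…12.
Finally multiplying by (x + x^2 + x^3 + x^4), the product of all factors after the first has coefficients 0,1,2,3,4,5,6,6,6,6,6,6,6 for degrees 0…12.
[x^12] = 1·6 + 1·6 + 1·4 = 16.

16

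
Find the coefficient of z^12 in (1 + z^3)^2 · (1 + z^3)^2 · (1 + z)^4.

(1 + z^3)^2 has coefficients 1,0,0,2,0,0,1 for degrees 0…6.
(1 + z^3)^2 has coefficients 1,0,0,2,0,0,1,0,0,0,0,0,0 for degrees 0…12.
Finally multiplying by (1 + z)^4, the product of all factors after the first has coefficients 1,4,6,6,9,12,9,6,6,4,1,0,0 for degrees 0…12.
[z^12] = 1·0 + 2·4 + 1·9 = 17.

17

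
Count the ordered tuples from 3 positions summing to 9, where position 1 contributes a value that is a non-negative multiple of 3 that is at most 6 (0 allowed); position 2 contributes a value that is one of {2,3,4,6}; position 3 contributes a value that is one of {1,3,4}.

The generating function for the choices is (1 + t³ + t⁶)·(t² + t³ + t⁴ + t⁶)·(t + t³ + t⁴); the count is [t⁹].
(1 + t³ + t⁶) has coefficients 1,0,0,1,0,0,1 for degrees 0…6.
(t² + t³ + t⁴ + t⁶) has coefficients 0,0,1,1,1,0,1,0,0,0 for degrees 0…9.
Finally multiplying by (t + t³ + t⁴), the product of all factors after the first has coefficients 0,0,0,1,1,2,2,3,1,1 for degrees 0…9.
[t⁹] = 1·1 + 1·2 + 1·1 = 4.

4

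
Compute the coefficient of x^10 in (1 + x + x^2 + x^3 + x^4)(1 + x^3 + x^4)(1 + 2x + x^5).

2

(1 + x + x^2 + x^3 + x^4) has coefficients 1,1,1,1,1 for degrees 0…4.
(1 + x^3 + x^4) has coefficients 1,0,0,1,1,0,0,0,0,0,0 for degrees 0…10.
Finally multiplying by (1 + 2x + x^5), the product of all factors after the first has coefficients 1,2,0,1,3,3,0,0,1,1,0 for degrees 0…10.
[x^10] = 1·0 + 1·1 + 1·1 + 1·0 + 1·0 = 2.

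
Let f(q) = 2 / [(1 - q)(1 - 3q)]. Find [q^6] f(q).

2186

Partial fractions give a closed form: a_n = (-1)·1^n + (3)·3^n.
At n = 6: a_6 = 2186.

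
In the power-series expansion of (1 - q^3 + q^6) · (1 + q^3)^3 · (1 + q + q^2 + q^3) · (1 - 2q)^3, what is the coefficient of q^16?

-9

(1 - q^3 + q^6) has coefficients 1,0,0,-1,0,0,1 for degrees 0…6.
(1 + q^3)^3 has coefficients 1,0,0,3,0,0,3,0,0,1,0,0,0,0,0,0,0 for degrees 0…16.
Multiplying by (1 + q + q^2 + q^3) gives running coefficients 1,1,1,4,3,3,6,3,3,4,1,1,1,0,0,0,0 for degrees 0…16.
Finally multiplying by (1 - 2q)^3, the product of all factors after the first has coefficients 1,-5,7,2,-17,25,-8,-21,33,-26,-11,19,-25,-2,4,-8,0 for degrees 0…16.
[q^16] = 1·0 − 1·(-2) + 1·(-11) = -9.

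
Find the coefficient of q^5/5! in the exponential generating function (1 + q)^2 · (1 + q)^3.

120

The EGF product rule gives c_5 = Σ_{k_1+k_2=5} C(5; k_1,k_2) · ∏ g_i(k_i), where (1+q)^2 gives the falling factorial (2)_k; (1+q)^3 gives the falling factorial (3)_k.
g_1(k) for k = 0…5: 1, 2, 2, 0, 0, 0.
g_2(k) for k = 0…5: 1, 3, 6, 6, 0, 0.
c_5 = Σ_k C(5,k)·g_1(k)·g_2(5−k) = 10·2·6 = 120.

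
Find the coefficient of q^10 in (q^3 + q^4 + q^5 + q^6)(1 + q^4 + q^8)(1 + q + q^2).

3

(q^3 + q^4 + q^5 + q^6) has coefficients 0,0,0,1,1,1,1 for degrees 0…6.
(1 + q^4 + q^8) has coefficients 1,0,0,0,1,0,0,0,1,0,0 for degrees 0…10.
Finally multiplying by (1 + q + q^2), the product of all factors after the first has coefficients 1,1,1,0,1,1,1,0,1,1,1 for degrees 0…10.
[q^10] = 1·0 + 1·1 + 1·1 + 1·1 = 3.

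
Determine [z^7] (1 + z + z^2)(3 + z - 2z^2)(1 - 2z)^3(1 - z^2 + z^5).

(1 + z + z^2) has coefficients 1,1,1 for degrees 0…2.
(3 + z - 2z^2) has coefficients 3,1,-2,0,0,0,0,0 for degrees 0…7.
Multiplying by (1 - 2z)^3 gives running coefficients 3,-17,28,0,-32,16,0,0 for degrees 0…7.
Finally multiplying by (1 - z^2 + z^5), the product of all factors after the first has coefficients 3,-17,25,17,-60,19,15,12 for degrees 0…7.
[z^7] = 1·12 + 1·15 + 1·19 = 46.

46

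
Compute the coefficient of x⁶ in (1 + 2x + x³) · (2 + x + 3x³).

3

(1 + 2x + x³) has coefficients 1,2,0,1 for degrees 0…3.
(2 + x + 3x³) has coefficients 2,1,0,3,0,0,0 for degrees 0…6.
[x⁶] = 1·0 + 2·0 + 1·3 = 3.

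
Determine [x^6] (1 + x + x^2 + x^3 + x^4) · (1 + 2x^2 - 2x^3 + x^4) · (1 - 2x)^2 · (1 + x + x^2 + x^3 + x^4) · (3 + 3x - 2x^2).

16

(1 + x + x^2 + x^3 + x^4) has coefficients 1,1,1,1,1 for degrees 0…4.
(1 + 2x^2 - 2x^3 + x^4) has coefficients 1,0,2,-2,1,0,0 for degrees 0…6.
Multiplying by (1 - 2x)^2 gives running coefficients 1,-4,6,-10,17,-12,4 for degrees 0…6.
Multiplying by (1 + x + x^2 + x^3 + x^4) gives running coefficients 1,-3,3,-7,10,-3,5 for degrees 0…6.
Finally multiplying by (3 + 3x - 2x^2), the product of all factors after the first has coefficients 3,-6,-2,-6,3,35,-14 for degrees 0…6.
[x^6] = 1·(-14) + 1·35 + 1·3 + 1·(-6) + 1·(-2) = 16.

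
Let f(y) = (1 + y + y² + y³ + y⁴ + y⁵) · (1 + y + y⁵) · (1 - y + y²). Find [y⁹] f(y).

1

(1 + y + y² + y³ + y⁴ + y⁵) has coefficients 1,1,1,1,1,1 for degrees 0…5.
(1 + y + y⁵) has coefficients 1,1,0,0,0,1,0,0,0,0 for degrees 0…9.
Finally multiplying by (1 - y + y²), the product of all factors after the first has coefficients 1,0,0,1,0,1,-1,1,0,0 for degrees 0…9.
[y⁹] = 1·0 + 1·0 + 1·1 + 1·(-1) + 1·1 + 1·0 = 1.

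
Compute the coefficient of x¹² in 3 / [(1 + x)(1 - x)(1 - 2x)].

16383

Partial fractions give a closed form: a_n = (1/2)·(-1)^n + (-3/2)·1^n + (4)·2^n.
At n = 12: a_12 = 16383.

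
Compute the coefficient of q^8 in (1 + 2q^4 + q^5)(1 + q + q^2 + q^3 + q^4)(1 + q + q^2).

(1 + 2q^4 + q^5) has coefficients 1,0,0,0,2,1 for degrees 0…5.
(1 + q + q^2 + q^3 + q^4) has coefficients 1,1,1,1,1,0,0,0,0 for degrees 0…8.
Finally multiplying by (1 + q + q^2), the product of all factors after the first has coefficients 1,2,3,3,3,2,1,0,0 for degrees 0…8.
[q^8] = 1·0 + 2·3 + 1·3 = 9.

9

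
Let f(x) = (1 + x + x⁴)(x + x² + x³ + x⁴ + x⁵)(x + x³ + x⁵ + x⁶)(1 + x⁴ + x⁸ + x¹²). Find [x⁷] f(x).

(1 + x + x⁴) has coefficients 1,1,0,0,1 for degrees 0…4.
(x + x² + x³ + x⁴ + x⁵) has coefficients 0,1,1,1,1,1,0,0 for degrees 0…7.
Multiplying by (x + x³ + x⁵ + x⁶) gives running coefficients 0,0,1,1,2,2,3,3 for degrees 0…7.
Finally multiplying by (1 + x⁴ + x⁸ + x¹²), the product of all factors after the first has coefficients 0,0,1,1,2,2,4,4 for degrees 0…7.
[x⁷] = 1·4 + 1·4 + 1·1 = 9.

9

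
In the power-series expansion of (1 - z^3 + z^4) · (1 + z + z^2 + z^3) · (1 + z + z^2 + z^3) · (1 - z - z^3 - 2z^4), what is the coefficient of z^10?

(1 - z^3 + z^4) has coefficients 1,0,0,-1,1 for degrees 0…4.
(1 + z + z^2 + z^3) has coefficients 1,1,1,1,0,0,0,0,0,0,0 for degrees 0…10.
Multiplying by (1 + z + z^2 + z^3) gives running coefficients 1,2,3,4,3,2,1,0,0,0,0 for degrees 0…10.
Finally multiplying by (1 - z - z^3 - 2z^4), the product of all factors after the first has coefficients 1,1,1,0,-5,-8,-11,-12,-8,-5,-2 for degrees 0…10.
[z^10] = 1·(-2) − 1·(-12) + 1·(-11) = -1.

-1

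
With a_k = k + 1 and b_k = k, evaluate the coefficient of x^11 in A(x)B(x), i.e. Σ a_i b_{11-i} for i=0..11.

The convolution is the x^11 coefficient of A(x)B(x).
Σ = 1·11 + 2·10 + 3·9 + 4·8 + 5·7 + 6·6 + 7·5 + 8·4 + 9·3 + 10·2 + 11·1 + 12·0 = 286.

286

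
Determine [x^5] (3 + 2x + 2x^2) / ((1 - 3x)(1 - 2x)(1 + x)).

The denominator gives the recurrence a_n = 4a_(n−1) − a_(n−2) − 6a_(n−3) for n ≥ 3; the numerator fixes a_0 = 3, a_1 = 14, a_2 = 55.
Iterating: 3, 14, 55, 188, 613, 1934, so a_5 = 1934.

1934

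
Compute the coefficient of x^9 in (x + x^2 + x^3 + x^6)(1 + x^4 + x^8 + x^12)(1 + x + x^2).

(x + x^2 + x^3 + x^6) has coefficients 0,1,1,1,0,0,1 for degrees 0…6.
(1 + x^4 + x^8 + x^12) has coefficients 1,0,0,0,1,0,0,0,1,0 for degrees 0…9.
Finally multiplying by (1 + x + x^2), the product of all factors after the first has coefficients 1,1,1,0,1,1,1,0,1,1 for degrees 0…9.
[x^9] = 1·1 + 1·0 + 1·1 + 1·0 = 2.

2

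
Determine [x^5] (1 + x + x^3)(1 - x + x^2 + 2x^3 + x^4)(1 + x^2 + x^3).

6

(1 + x + x^3) has coefficients 1,1,0,1 for degrees 0…3.
(1 - x + x^2 + 2x^3 + x^4) has coefficients 1,-1,1,2,1,0 for degrees 0…5.
Finally multiplying by (1 + x^2 + x^3), the product of all factors after the first has coefficients 1,-1,2,2,1,3 for degrees 0…5.
[x^5] = 1·3 + 1·1 + 1·2 = 6.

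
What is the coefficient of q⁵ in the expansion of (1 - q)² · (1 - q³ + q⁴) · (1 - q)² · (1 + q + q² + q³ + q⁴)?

-7

(1 - q)² has coefficients 1,-2,1 for degrees 0…2.
(1 - q³ + q⁴) has coefficients 1,0,0,-1,1,0 for degrees 0…5.
Multiplying by (1 - q)² gives running coefficients 1,-2,1,-1,3,-3 for degrees 0…5.
Finally multiplying by (1 + q + q² + q³ + q⁴), the product of all factors after the first has coefficients 1,-1,0,-1,2,-2 for degrees 0…5.
[q⁵] = 1·(-2) − 2·2 + 1·(-1) = -7.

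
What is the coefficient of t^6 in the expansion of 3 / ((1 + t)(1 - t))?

3

Partial fractions give a closed form: a_n = (3/2)·(-1)^n + (3/2)·1^n.
At n = 6: a_6 = 3.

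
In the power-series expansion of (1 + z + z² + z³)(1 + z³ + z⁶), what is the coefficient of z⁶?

(1 + z + z² + z³) has coefficients 1,1,1,1 for degrees 0…3.
(1 + z³ + z⁶) has coefficients 1,0,0,1,0,0,1 for degrees 0…6.
[z⁶] = 1·1 + 1·0 + 1·0 + 1·1 = 2.

2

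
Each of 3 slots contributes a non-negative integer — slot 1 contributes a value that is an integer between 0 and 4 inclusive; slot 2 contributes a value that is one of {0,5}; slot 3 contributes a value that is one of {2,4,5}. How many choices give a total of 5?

The generating function for the choices is (1 + q + q² + q³ + q⁴)·(1 + q⁵)·(q² + q⁴ + q⁵); the count is [q⁵].
(1 + q + q² + q³ + q⁴) has coefficients 1,1,1,1,1 for degrees 0…4.
(1 + q⁵) has coefficients 1,0,0,0,0,1 for degrees 0…5.
Finally multiplying by (q² + q⁴ + q⁵), the product of all factors after the first has coefficients 0,0,1,0,1,1 for degrees 0…5.
[q⁵] = 1·1 + 1·1 + 1·0 + 1·1 + 1·0 = 3.

3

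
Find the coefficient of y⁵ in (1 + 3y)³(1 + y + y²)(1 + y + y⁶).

(1 + 3y)³ has coefficients 1,9,27,27 for degrees 0…3.
(1 + y + y²) has coefficients 1,1,1,0,0,0 for degrees 0…5.
Finally multiplying by (1 + y + y⁶), the product of all factors after the first has coefficients 1,2,2,1,0,0 for degrees 0…5.
[y⁵] = 1·0 + 9·0 + 27·1 + 27·2 = 81.

81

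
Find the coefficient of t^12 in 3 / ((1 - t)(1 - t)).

The denominator gives the recurrence a_n = 2a_(n−1) − a_(n−2) for n ≥ 2; the numerator fixes a_0 = 3, a_1 = 6.
Iterating: 3, 6, 9, 12, 15, 18, 21, 24, 27, 30, 33, 36, 39, so a_12 = 39.

39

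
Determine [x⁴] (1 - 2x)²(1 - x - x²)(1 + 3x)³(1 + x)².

-51

(1 - 2x)² has coefficients 1,-4,4 for degrees 0…2.
(1 - x - x²) has coefficients 1,-1,-1,0,0 for degrees 0…4.
Multiplying by (1 + 3x)³ gives running coefficients 1,8,17,-9,-54 for degrees 0…4.
Finally multiplying by (1 + x)², the product of all factors after the first has coefficients 1,10,34,33,-55 for degrees 0…4.
[x⁴] = 1·(-55) − 4·33 + 4·34 = -51.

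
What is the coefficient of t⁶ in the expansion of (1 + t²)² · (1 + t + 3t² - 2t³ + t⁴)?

(1 + t²)² has coefficients 1,0,2,0,1 for degrees 0…4.
(1 + t + 3t² - 2t³ + t⁴) has coefficients 1,1,3,-2,1,0,0 for degrees 0…6.
[t⁶] = 1·0 + 2·1 + 1·3 = 5.

5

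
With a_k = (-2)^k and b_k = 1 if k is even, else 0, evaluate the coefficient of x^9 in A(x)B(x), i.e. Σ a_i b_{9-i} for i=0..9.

-682

The convolution is the x^9 coefficient of A(x)B(x).
Σ = 1·0 − 2·1 + 4·0 − 8·1 + 16·0 − 32·1 + 64·0 − 128·1 + 256·0 − 512·1 = -682.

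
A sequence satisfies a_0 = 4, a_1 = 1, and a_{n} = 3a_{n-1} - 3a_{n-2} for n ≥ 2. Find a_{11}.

The ordinary generating function has denominator 1 - 3z + 3z^2.
Iterating the recurrence: a_0,…,a_{11} = 4, 1, -9, -30, -63, -99, -108, -27, 243, 810, 1701, 2673.

2673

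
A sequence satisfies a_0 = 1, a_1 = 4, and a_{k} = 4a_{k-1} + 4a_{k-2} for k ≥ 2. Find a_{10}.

The ordinary generating function has denominator 1 - 4q - 4q^2.
Iterating the recurrence: a_0,…,a_{10} = 1, 4, 20, 96, 464, 2240, 10816, 52224, 252160, 1217536, 5878784.

5878784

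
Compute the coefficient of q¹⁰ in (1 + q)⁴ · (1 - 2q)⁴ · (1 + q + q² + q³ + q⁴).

(1 + q)⁴ has coefficients 1,4,6,4,1 for degrees 0…4.
(1 - 2q)⁴ has coefficients 1,-8,24,-32,16,0,0,0,0,0,0 for degrees 0…10.
Finally multiplying by (1 + q + q² + q³ + q⁴), the product of all factors after the first has coefficients 1,-7,17,-15,1,0,8,-16,16,0,0 for degrees 0…10.
[q¹⁰] = 1·0 + 4·0 + 6·16 + 4·(-16) + 1·8 = 40.

40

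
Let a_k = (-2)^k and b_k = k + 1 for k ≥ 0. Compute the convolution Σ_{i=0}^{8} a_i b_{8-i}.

Write out a_i and b_{8-i} for i = 0,…,8 and sum the products.
Σ = 1·9 − 2·8 + 4·7 − 8·6 + 16·5 − 32·4 + 64·3 − 128·2 + 256·1 = 117.

117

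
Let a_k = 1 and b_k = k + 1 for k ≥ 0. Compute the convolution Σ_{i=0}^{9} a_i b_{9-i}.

Write out a_i and b_{9-i} for i = 0,…,9 and sum the products.
Σ = 1·10 + 1·9 + 1·8 + 1·7 + 1·6 + 1·5 + 1·4 + 1·3 + 1·2 + 1·1 = 55.

55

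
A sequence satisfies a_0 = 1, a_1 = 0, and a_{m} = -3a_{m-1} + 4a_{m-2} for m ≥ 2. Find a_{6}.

The ordinary generating function has denominator 1 + 3y - 4y^2.
Iterating the recurrence: a_0,…,a_{6} = 1, 0, 4, -12, 52, -204, 820.

820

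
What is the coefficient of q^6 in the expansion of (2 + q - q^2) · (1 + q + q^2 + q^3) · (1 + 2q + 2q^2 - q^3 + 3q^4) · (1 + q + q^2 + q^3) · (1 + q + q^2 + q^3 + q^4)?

168

(2 + q - q^2) has coefficients 2,1,-1 for degrees 0…2.
(1 + q + q^2 + q^3) has coefficients 1,1,1,1,0,0,0 for degrees 0…6.
Multiplying by (1 + 2q + 2q^2 - q^3 + 3q^4) gives running coefficients 1,3,5,4,6,4,2 for degrees 0…6.
Multiplying by (1 + q + q^2 + q^3) gives running coefficients 1,4,9,13,18,19,16 for degrees 0…6.
Finally multiplying by (1 + q + q^2 + q^3 + q^4), the product of all factors after the first has coefficients 1,5,14,27,45,63,75 for degrees 0…6.
[q^6] = 2·75 + 1·63 − 1·45 = 168.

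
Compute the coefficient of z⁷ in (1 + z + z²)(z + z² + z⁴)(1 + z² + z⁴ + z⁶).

(1 + z + z²) has coefficients 1,1,1 for degrees 0…2.
(z + z² + z⁴) has coefficients 0,1,1,0,1,0,0,0 for degrees 0…7.
Finally multiplying by (1 + z² + z⁴ + z⁶), the product of all factors after the first has coefficients 0,1,1,1,2,1,2,1 for degrees 0…7.
[z⁷] = 1·1 + 1·2 + 1·1 = 4.

4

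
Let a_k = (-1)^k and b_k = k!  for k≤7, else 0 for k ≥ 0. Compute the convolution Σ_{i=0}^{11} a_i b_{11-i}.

Write out a_i and b_{11-i} for i = 0,…,11 and sum the products.
Σ = 1·0 − 1·0 + 1·0 − 1·0 + 1·5040 − 1·720 + 1·120 − 1·24 + 1·6 − 1·2 + 1·1 − 1·1 = 4420.

4420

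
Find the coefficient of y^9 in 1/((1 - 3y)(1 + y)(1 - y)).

The denominator gives the recurrence a_n = 3a_(n−1) + a_(n−2) − 3a_(n−3) for n ≥ 3; the numerator fixes a_0 = 1, a_1 = 3, a_2 = 10.
Iterating: 1, 3, 10, 30, 91, 273, 820, 2460, 7381, 22143, so a_9 = 22143.

22143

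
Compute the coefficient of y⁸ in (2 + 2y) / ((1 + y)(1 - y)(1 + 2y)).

The denominator gives the recurrence a_n = −2a_(n−1) + a_(n−2) + 2a_(n−3) for n ≥ 3; the numerator fixes a_0 = 2, a_1 = -2, a_2 = 6.
Iterating: 2, -2, 6, -10, 22, -42, 86, -170, 342, so a_8 = 342.

342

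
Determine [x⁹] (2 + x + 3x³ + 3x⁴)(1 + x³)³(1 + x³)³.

85

(2 + x + 3x³ + 3x⁴) has coefficients 2,1,0,3,3 for degrees 0…4.
(1 + x³)³ has coefficients 1,0,0,3,0,0,3,0,0,1 for degrees 0…9.
Finally multiplying by (1 + x³)³, the product of all factors after the first has coefficients 1,0,0,6,0,0,15,0,0,20 for degrees 0…9.
[x⁹] = 2·20 + 1·0 + 3·15 + 3·0 = 85.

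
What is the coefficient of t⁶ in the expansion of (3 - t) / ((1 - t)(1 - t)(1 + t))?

The denominator gives the recurrence a_n = a_(n−1) + a_(n−2) − a_(n−3) for n ≥ 3; the numerator fixes a_0 = 3, a_1 = 2, a_2 = 5.
Iterating: 3, 2, 5, 4, 7, 6, 9, so a_6 = 9.

9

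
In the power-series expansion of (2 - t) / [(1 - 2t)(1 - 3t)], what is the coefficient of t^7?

The denominator gives the recurrence a_n = 5a_(n−1) − 6a_(n−2) for n ≥ 3; the numerator fixes a_0 = 2, a_1 = 9, a_2 = 33.
Iterating: 2, 9, 33, 111, 357, 1119, 3453, 10551, so a_7 = 10551.

10551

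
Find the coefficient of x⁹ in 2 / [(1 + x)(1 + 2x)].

The denominator gives the recurrence a_n = −3a_(n−1) − 2a_(n−2) for n ≥ 2; the numerator fixes a_0 = 2, a_1 = -6.
Iterating: 2, -6, 14, -30, 62, -126, 254, -510, 1022, -2046, so a_9 = -2046.

-2046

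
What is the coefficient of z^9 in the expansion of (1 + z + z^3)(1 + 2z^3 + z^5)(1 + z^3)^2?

(1 + z + z^3) has coefficients 1,1,0,1 for degrees 0…3.
(1 + 2z^3 + z^5) has coefficients 1,0,0,2,0,1,0,0,0,0 for degrees 0…9.
Finally multiplying by (1 + z^3)^2, the product of all factors after the first has coefficients 1,0,0,4,0,1,5,0,2,2 for degrees 0…9.
[z^9] = 1·2 + 1·2 + 1·5 = 9.

9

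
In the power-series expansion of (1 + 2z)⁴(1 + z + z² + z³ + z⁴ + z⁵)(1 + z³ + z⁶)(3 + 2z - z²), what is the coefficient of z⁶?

576

(1 + 2z)⁴ has coefficients 1,8,24,32,16 for degrees 0…4.
(1 + z + z² + z³ + z⁴ + z⁵) has coefficients 1,1,1,1,1,1,0 for degrees 0…6.
Multiplying by (1 + z³ + z⁶) gives running coefficients 1,1,1,2,2,2,2 for degrees 0…6.
Finally multiplying by (3 + 2z - z²), the product of all factors after the first has coefficients 3,5,4,7,9,8,8 for degrees 0…6.
[z⁶] = 1·8 + 8·8 + 24·9 + 32·7 + 16·4 = 576.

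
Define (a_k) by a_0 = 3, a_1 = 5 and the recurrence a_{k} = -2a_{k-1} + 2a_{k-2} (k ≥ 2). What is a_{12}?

-139968

The ordinary generating function has denominator 1 + 2t - 2t^2.
Iterating the recurrence: a_0,…,a_{12} = 3, 5, -4, 18, -44, 124, -336, 920, -2512, 6864, -18752, 51232, -139968.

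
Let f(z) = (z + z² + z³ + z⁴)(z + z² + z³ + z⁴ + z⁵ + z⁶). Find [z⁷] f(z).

4

(z + z² + z³ + z⁴) has coefficients 0,1,1,1,1 for degrees 0…4.
(z + z² + z³ + z⁴ + z⁵ + z⁶) has coefficients 0,1,1,1,1,1,1,0 for degrees 0…7.
[z⁷] = 1·1 + 1·1 + 1·1 + 1·1 = 4.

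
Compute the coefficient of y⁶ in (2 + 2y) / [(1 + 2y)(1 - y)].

44

Partial fractions give a closed form: a_n = (2/3)·(-2)^n + (4/3)·1^n.
At n = 6: a_6 = 44.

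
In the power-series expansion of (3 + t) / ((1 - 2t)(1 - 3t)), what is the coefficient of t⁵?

Partial fractions give a closed form: a_n = (-7)·2^n + (10)·3^n.
At n = 5: a_5 = 2206.

2206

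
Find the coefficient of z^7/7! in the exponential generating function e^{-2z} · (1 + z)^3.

544

The EGF product rule gives c_7 = Σ_{k_1+k_2=7} C(7; k_1,k_2) · ∏ g_i(k_i), where e^{-2z} gives (-2)^k; (1+z)^3 gives the falling factorial (3)_k.
g_1(k) for k = 0…7: 1, -2, 4, -8, 16, -32, 64, -128.
g_2(k) for k = 0…7: 1, 3, 6, 6, 0, 0, 0, 0.
c_7 = Σ_k C(7,k)·g_1(k)·g_2(7−k) = 35·16·6 + 21·(-32)·6 + 7·64·3 + 1·(-128)·1 = 3360 − 4032 + 1344 − 128 = 544.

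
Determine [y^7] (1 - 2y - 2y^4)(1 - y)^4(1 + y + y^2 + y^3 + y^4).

-7

(1 - 2y - 2y^4) has coefficients 1,-2,0,0,-2 for degrees 0…4.
(1 - y)^4 has coefficients 1,-4,6,-4,1,0,0,0 for degrees 0…7.
Finally multiplying by (1 + y + y^2 + y^3 + y^4), the product of all factors after the first has coefficients 1,-3,3,-1,0,-1,3,-3 for degrees 0…7.
[y^7] = 1·(-3) − 2·3 − 2·(-1) = -7.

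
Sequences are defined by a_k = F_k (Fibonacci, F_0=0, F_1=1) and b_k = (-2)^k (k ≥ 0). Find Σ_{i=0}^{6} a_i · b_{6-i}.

-22

Write out a_i and b_{6-i} for i = 0,…,6 and sum the products.
Σ = 0·64 + 1·(-32) + 1·16 + 2·(-8) + 3·4 + 5·(-2) + 8·1 = -22.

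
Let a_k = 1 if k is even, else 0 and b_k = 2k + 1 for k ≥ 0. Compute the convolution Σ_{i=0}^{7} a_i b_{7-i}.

The convolution is the x^7 coefficient of A(x)B(x).
Σ = 1·15 + 0·13 + 1·11 + 0·9 + 1·7 + 0·5 + 1·3 + 0·1 = 36.

36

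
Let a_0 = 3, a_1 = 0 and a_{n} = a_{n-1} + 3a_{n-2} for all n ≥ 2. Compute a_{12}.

24147

The ordinary generating function has denominator 1 - x - 3x^2.
Iterating the recurrence: a_0,…,a_{12} = 3, 0, 9, 9, 36, 63, 171, 360, 873, 1953, 4572, 10431, 24147.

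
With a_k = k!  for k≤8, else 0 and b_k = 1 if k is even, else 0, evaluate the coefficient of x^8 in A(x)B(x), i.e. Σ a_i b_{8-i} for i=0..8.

Write out a_i and b_{8-i} for i = 0,…,8 and sum the products.
Σ = 1·1 + 1·0 + 2·1 + 6·0 + 24·1 + 120·0 + 720·1 + 5040·0 + 40320·1 = 41067.

41067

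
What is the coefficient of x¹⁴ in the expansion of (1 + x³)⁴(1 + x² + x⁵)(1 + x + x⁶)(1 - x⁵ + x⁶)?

(1 + x³)⁴ has coefficients 1,0,0,4,0,0,6,0,0,4,0,0,1 for degrees 0…12.
(1 + x² + x⁵) has coefficients 1,0,1,0,0,1,0,0,0,0,0,0,0,0,0 for degrees 0…14.
Multiplying by (1 + x + x⁶) gives running coefficients 1,1,1,1,0,1,2,0,1,0,0,1,0,0,0 for degrees 0…14.
Finally multiplying by (1 - x⁵ + x⁶), the product of all factors after the first has coefficients 1,1,1,1,0,0,2,0,1,1,-1,0,2,-1,1 for degrees 0…14.
[x¹⁴] = 1·1 + 4·0 + 6·1 + 4·0 + 1·1 = 8.

8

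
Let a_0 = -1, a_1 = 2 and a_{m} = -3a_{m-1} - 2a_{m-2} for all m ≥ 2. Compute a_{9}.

The ordinary generating function has denominator 1 + 3q + 2q^2.
Iterating the recurrence: a_0,…,a_{9} = -1, 2, -4, 8, -16, 32, -64, 128, -256, 512.

512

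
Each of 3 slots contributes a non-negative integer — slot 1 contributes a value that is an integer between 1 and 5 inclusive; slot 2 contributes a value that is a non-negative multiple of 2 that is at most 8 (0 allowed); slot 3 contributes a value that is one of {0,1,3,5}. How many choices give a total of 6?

8

The generating function for the choices is (t + t² + t³ + t⁴ + t⁵)·(1 + t² + t⁴ + t⁶ + t⁸)·(1 + t + t³ + t⁵); the count is [t⁶].
(t + t² + t³ + t⁴ + t⁵) has coefficients 0,1,1,1,1,1 for degrees 0…5.
(1 + t² + t⁴ + t⁶ + t⁸) has coefficients 1,0,1,0,1,0,1 for degrees 0…6.
Finally multiplying by (1 + t + t³ + t⁵), the product of all factors after the first has coefficients 1,1,1,2,1,3,1 for degrees 0…6.
[t⁶] = 1·3 + 1·1 + 1·2 + 1·1 + 1·1 = 8.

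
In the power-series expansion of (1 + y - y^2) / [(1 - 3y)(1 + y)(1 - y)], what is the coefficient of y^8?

Partial fractions give a closed form: a_n = (11/8)·3^n + (-1/8)·(-1)^n + (-1/4)·1^n.
At n = 8: a_8 = 9021.

9021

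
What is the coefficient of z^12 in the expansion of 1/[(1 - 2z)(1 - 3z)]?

The denominator gives the recurrence a_n = 5a_(n−1) − 6a_(n−2) for n ≥ 2; the numerator fixes a_0 = 1, a_1 = 5.
Iterating: 1, 5, 19, 65, 211, 665, 2059, 6305, 19171, 58025, 175099, 527345, 1586131, so a_12 = 1586131.

1586131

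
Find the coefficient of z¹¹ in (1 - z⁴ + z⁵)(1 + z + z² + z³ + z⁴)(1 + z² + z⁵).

(1 - z⁴ + z⁵) has coefficients 1,0,0,0,-1,1 for degrees 0…5.
(1 + z + z² + z³ + z⁴) has coefficients 1,1,1,1,1,0,0,0,0,0,0,0 for degrees 0…11.
Finally multiplying by (1 + z² + z⁵), the product of all factors after the first has coefficients 1,1,2,2,2,2,2,1,1,1,0,0 for degrees 0…11.
[z¹¹] = 1·0 − 1·1 + 1·2 = 1.

1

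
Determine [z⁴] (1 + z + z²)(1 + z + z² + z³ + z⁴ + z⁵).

3

(1 + z + z²) has coefficients 1,1,1 for degrees 0…2.
(1 + z + z² + z³ + z⁴ + z⁵) has coefficients 1,1,1,1,1 for degrees 0…4.
[z⁴] = 1·1 + 1·1 + 1·1 = 3.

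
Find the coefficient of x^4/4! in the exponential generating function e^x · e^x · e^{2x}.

256

The EGF product rule gives c_4 = Σ_{k_1+k_2+k_3=4} C(4; k_1,k_2,k_3) · ∏ g_i(k_i), where e^x gives (1)^k; e^x gives (1)^k; e^{2x} gives (2)^k.
g_1(k) for k = 0…4: 1, 1, 1, 1, 1.
g_2(k) for k = 0…4: 1, 1, 1, 1, 1.
g_3(k) for k = 0…4: 1, 2, 4, 8, 16.
First combine the last two factors: h(k) = Σ_j C(k,j)·g_2(j)·g_3(k−j) for k = 0…4: 1, 3, 9, 27, 81.
c_4 = Σ_k C(4,k)·g_1(k)·h(4−k) = 1·1·81 + 4·1·27 + 6·1·9 + 4·1·3 + 1·1·1 = 81 + 108 + 54 + 12 + 1 = 256.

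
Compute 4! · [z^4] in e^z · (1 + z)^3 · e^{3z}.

1696

The EGF product rule gives c_4 = Σ_{k_1+k_2+k_3=4} C(4; k_1,k_2,k_3) · ∏ g_i(k_i), where e^z gives (1)^k; (1+z)^3 gives the falling factorial (3)_k; e^{3z} gives (3)^k.
g_1(k) for k = 0…4: 1, 1, 1, 1, 1.
g_2(k) for k = 0…4: 1, 3, 6, 6, 0.
g_3(k) for k = 0…4: 1, 3, 9, 27, 81.
First combine the last two factors: h(k) = Σ_j C(k,j)·g_2(j)·g_3(k−j) for k = 0…4: 1, 6, 33, 168, 801.
c_4 = Σ_k C(4,k)·g_1(k)·h(4−k) = 1·1·801 + 4·1·168 + 6·1·33 + 4·1·6 + 1·1·1 = 801 + 672 + 198 + 24 + 1 = 1696.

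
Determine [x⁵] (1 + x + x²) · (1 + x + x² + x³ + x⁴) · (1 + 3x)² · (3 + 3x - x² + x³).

(1 + x + x²) has coefficients 1,1,1 for degrees 0…2.
(1 + x + x² + x³ + x⁴) has coefficients 1,1,1,1,1,0 for degrees 0…5.
Multiplying by (1 + 3x)² gives running coefficients 1,7,16,16,16,15 for degrees 0…5.
Finally multiplying by (3 + 3x - x² + x³), the product of all factors after the first has coefficients 3,24,68,90,87,93 for degrees 0…5.
[x⁵] = 1·93 + 1·87 + 1·90 = 270.

270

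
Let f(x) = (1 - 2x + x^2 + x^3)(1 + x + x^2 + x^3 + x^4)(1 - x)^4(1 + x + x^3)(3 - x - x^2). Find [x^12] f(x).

3

(1 - 2x + x^2 + x^3) has coefficients 1,-2,1,1 for degrees 0…3.
(1 + x + x^2 + x^3 + x^4) has coefficients 1,1,1,1,1,0,0,0,0,0,0,0,0 for degrees 0…12.
Multiplying by (1 - x)^4 gives running coefficients 1,-3,3,-1,0,-1,3,-3,1,0,0,0,0 for degrees 0…12.
Multiplying by (1 + x + x^3) gives running coefficients 1,-2,0,3,-4,2,1,0,-3,4,-3,1,0 for degrees 0…12.
Finally multiplying by (3 - x - x^2), the product of all factors after the first has coefficients 3,-7,1,11,-15,7,5,-3,-10,15,-10,2,2 for degrees 0…12.
[x^12] = 1·2 − 2·2 + 1·(-10) + 1·15 = 3.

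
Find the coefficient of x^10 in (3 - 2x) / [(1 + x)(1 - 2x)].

1367

The denominator gives the recurrence a_n = a_(n−1) + 2a_(n−2) for n ≥ 2; the numerator fixes a_0 = 3, a_1 = 1.
Iterating: 3, 1, 7, 9, 23, 41, 87, 169, 343, 681, 1367, so a_10 = 1367.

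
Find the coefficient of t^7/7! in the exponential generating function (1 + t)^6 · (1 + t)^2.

The EGF product rule gives c_7 = Σ_{k_1+k_2=7} C(7; k_1,k_2) · ∏ g_i(k_i), where (1+t)^6 gives the falling factorial (6)_k; (1+t)^2 gives the falling factorial (2)_k.
g_1(k) for k = 0…7: 1, 6, 30, 120, 360, 720, 720, 0.
g_2(k) for k = 0…7: 1, 2, 2, 0, 0, 0, 0, 0.
c_7 = Σ_k C(7,k)·g_1(k)·g_2(7−k) = 21·720·2 + 7·720·2 = 30240 + 10080 = 40320.

40320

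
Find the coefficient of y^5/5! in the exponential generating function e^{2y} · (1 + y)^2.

352

The EGF product rule gives c_5 = Σ_{k_1+k_2=5} C(5; k_1,k_2) · ∏ g_i(k_i), where e^{2y} gives (2)^k; (1+y)^2 gives the falling factorial (2)_k.
g_1(k) for k = 0…5: 1, 2, 4, 8, 16, 32.
g_2(k) for k = 0…5: 1, 2, 2, 0, 0, 0.
c_5 = Σ_k C(5,k)·g_1(k)·g_2(5−k) = 10·8·2 + 5·16·2 + 1·32·1 = 160 + 160 + 32 = 352.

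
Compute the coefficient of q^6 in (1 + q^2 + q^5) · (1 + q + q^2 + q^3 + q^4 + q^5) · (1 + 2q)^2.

22

(1 + q^2 + q^5) has coefficients 1,0,1,0,0,1 for degrees 0…5.
(1 + q + q^2 + q^3 + q^4 + q^5) has coefficients 1,1,1,1,1,1,0 for degrees 0…6.
Finally multiplying by (1 + 2q)^2, the product of all factors after the first has coefficients 1,5,9,9,9,9,8 for degrees 0…6.
[q^6] = 1·8 + 1·9 + 1·5 = 22.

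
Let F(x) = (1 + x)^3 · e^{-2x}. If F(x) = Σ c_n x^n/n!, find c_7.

544

The EGF product rule gives c_7 = Σ_{k_1+k_2=7} C(7; k_1,k_2) · ∏ g_i(k_i), where (1+x)^3 gives the falling factorial (3)_k; e^{-2x} gives (-2)^k.
g_1(k) for k = 0…7: 1, 3, 6, 6, 0, 0, 0, 0.
g_2(k) for k = 0…7: 1, -2, 4, -8, 16, -32, 64, -128.
c_7 = Σ_k C(7,k)·g_1(k)·g_2(7−k) = 1·1·(-128) + 7·3·64 + 21·6·(-32) + 35·6·16 = −128 + 1344 − 4032 + 3360 = 544.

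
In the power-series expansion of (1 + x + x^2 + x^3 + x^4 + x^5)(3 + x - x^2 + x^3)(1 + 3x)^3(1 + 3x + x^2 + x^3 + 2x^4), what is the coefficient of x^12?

(1 + x + x^2 + x^3 + x^4 + x^5) has coefficients 1,1,1,1,1,1 for degrees 0…5.
(3 + x - x^2 + x^3) has coefficients 3,1,-1,1,0,0,0,0,0,0,0,0,0 for degrees 0…12.
Multiplying by (1 + 3x)^3 gives running coefficients 3,28,89,100,9,0,27,0,0,0,0,0,0 for degrees 0…12.
Finally multiplying by (1 + 3x + x^2 + x^3 + 2x^4), the product of all factors after the first has coefficients 3,37,176,398,432,272,314,290,45,27,54,0,0 for degrees 0…12.
[x^12] = 1·0 + 1·0 + 1·54 + 1·27 + 1·45 + 1·290 = 416.

416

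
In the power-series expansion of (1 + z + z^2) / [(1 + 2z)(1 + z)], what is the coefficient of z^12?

6143

The denominator gives the recurrence a_n = −3a_(n−1) − 2a_(n−2) for n ≥ 3; the numerator fixes a_0 = 1, a_1 = -2, a_2 = 5.
Iterating: 1, -2, 5, -11, 23, -47, 95, -191, 383, -767, 1535, -3071, 6143, so a_12 = 6143.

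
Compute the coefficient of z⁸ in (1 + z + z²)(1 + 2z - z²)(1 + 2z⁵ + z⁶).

4

(1 + z + z²) has coefficients 1,1,1 for degrees 0…2.
(1 + 2z - z²) has coefficients 1,2,-1,0,0,0,0,0,0 for degrees 0…8.
Finally multiplying by (1 + 2z⁵ + z⁶), the product of all factors after the first has coefficients 1,2,-1,0,0,2,5,0,-1 for degrees 0…8.
[z⁸] = 1·(-1) + 1·0 + 1·5 = 4.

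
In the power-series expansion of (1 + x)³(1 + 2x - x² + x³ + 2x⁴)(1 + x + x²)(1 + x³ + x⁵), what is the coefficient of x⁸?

(1 + x)³ has coefficients 1,3,3,1 for degrees 0…3.
(1 + 2x - x² + x³ + 2x⁴) has coefficients 1,2,-1,1,2,0,0,0,0 for degrees 0…8.
Multiplying by (1 + x + x²) gives running coefficients 1,3,2,2,2,3,2,0,0 for degrees 0…8.
Finally multiplying by (1 + x³ + x⁵), the product of all factors after the first has coefficients 1,3,2,3,5,6,7,4,5 for degrees 0…8.
[x⁸] = 1·5 + 3·4 + 3·7 + 1·6 = 44.

44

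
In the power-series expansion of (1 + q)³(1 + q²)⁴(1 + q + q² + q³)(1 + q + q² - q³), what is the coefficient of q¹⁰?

96

(1 + q)³ has coefficients 1,3,3,1 for degrees 0…3.
(1 + q²)⁴ has coefficients 1,0,4,0,6,0,4,0,1,0,0 for degrees 0…10.
Multiplying by (1 + q + q² + q³) gives running coefficients 1,1,5,5,10,10,10,10,5,5,1 for degrees 0…10.
Finally multiplying by (1 + q + q² - q³), the product of all factors after the first has coefficients 1,2,7,10,19,20,25,20,15,10,1 for degrees 0…10.
[q¹⁰] = 1·1 + 3·10 + 3·15 + 1·20 = 96.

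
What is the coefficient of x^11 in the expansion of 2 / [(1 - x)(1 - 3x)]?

531440

Partial fractions give a closed form: a_n = (-1)·1^n + (3)·3^n.
At n = 11: a_11 = 531440.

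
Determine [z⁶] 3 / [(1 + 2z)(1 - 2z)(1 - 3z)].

3783

The denominator gives the recurrence a_n = 3a_(n−1) + 4a_(n−2) − 12a_(n−3) for n ≥ 3; the numerator fixes a_0 = 3, a_1 = 9, a_2 = 39.
Iterating: 3, 9, 39, 117, 399, 1197, 3783, so a_6 = 3783.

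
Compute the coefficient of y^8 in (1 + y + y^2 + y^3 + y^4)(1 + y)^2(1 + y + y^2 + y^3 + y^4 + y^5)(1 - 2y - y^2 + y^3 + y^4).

(1 + y + y^2 + y^3 + y^4) has coefficients 1,1,1,1,1 for degrees 0…4.
(1 + y)^2 has coefficients 1,2,1,0,0,0,0,0,0 for degrees 0…8.
Multiplying by (1 + y + y^2 + y^3 + y^4 + y^5) gives running coefficients 1,3,4,4,4,4,3,1,0 for degrees 0…8.
Finally multiplying by (1 - 2y - y^2 + y^3 + y^4), the product of all factors after the first has coefficients 1,1,-3,-6,-4,-1,-1,-1,3 for degrees 0…8.
[y^8] = 1·3 + 1·(-1) + 1·(-1) + 1·(-1) + 1·(-4) = -4.

-4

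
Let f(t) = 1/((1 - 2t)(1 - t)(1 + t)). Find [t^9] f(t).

682

Partial fractions give a closed form: a_n = (4/3)·2^n + (-1/2)·1^n + (1/6)·(-1)^n.
At n = 9: a_9 = 682.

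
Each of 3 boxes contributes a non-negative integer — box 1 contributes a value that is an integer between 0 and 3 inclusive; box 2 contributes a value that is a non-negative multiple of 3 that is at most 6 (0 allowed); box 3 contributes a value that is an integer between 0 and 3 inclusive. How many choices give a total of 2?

3

The generating function for the choices is (1 + q + q² + q³)·(1 + q³ + q⁶)·(1 + q + q² + q³); the count is [q²].
(1 + q + q² + q³) has coefficients 1,1,1 for degrees 0…2.
(1 + q³ + q⁶) has coefficients 1,0,0 for degrees 0…2.
Finally multiplying by (1 + q + q² + q³), the product of all factors after the first has coefficients 1,1,1 for degrees 0…2.
[q²] = 1·1 + 1·1 + 1·1 = 3.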